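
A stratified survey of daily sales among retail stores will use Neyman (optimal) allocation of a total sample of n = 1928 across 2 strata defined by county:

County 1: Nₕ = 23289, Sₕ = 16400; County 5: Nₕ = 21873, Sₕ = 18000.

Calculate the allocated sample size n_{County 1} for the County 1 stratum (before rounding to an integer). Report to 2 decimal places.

949.37

Neyman allocation: nₕ = n·NₕSₕ / Σⱼ NⱼSⱼ.
Σ NⱼSⱼ = 23289·16400 + 21873·18000 = 7.756536 × 10^8.
n_{County 1} = 1928·23289·16400 / (7.756536 × 10^8) = 949.37.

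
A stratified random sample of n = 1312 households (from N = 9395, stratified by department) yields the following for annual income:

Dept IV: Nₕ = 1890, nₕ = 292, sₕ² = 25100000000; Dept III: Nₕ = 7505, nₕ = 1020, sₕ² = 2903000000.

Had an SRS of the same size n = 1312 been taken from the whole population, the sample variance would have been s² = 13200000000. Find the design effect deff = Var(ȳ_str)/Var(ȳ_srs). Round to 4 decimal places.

Var(ȳ_str) = Σ Wₕ²(1−fₕ)sₕ²/nₕ with Wₕ = Nₕ/9395:
  Dept IV: (1890/9395)²·(1−292/1890)·25100000000/292 = 2.9412767 × 10^6
  Dept III: (7505/9395)²·(1−1020/7505)·2903000000/1020 = 1.5693289 × 10^6
  → Var(ȳ_str) = 4.5106056 × 10^6.
Var(ȳ_srs) = (1 − 1312/9395)·13200000000/1312 = 8.6559729 × 10^6.
deff = (4.5106056 × 10^6) / (8.6559729 × 10^6) = 0.5211.

0.5211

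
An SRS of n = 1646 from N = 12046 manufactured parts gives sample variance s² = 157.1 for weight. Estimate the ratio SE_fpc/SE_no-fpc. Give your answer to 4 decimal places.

f = n/N = 1646/12046 = 0.13664287.
SE_no-fpc = √(s²/n) = 0.30893931; SE_fpc = √((1−f)s²/n) = 0.28705718.
Ratio = √(1−f) = 0.92917013.

0.9292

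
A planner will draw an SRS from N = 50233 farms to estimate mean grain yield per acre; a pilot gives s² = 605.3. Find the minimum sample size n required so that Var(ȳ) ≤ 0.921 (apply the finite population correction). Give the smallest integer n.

Without fpc, n₀ = s²/D = 605.3/0.921 = 657.2204.
With fpc, (1 − n/N)·s²/n ≤ D requires n ≥ n₀/(1 + n₀/N) = 657.2204/(1 + 657.2204/50233) = 648.7327.
Rounding up, n = 649.

649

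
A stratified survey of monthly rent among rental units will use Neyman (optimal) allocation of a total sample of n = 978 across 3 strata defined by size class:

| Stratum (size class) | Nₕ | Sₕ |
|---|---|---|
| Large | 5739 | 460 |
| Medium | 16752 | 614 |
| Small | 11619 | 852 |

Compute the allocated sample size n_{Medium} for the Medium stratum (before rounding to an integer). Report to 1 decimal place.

Neyman allocation: nₕ = n·NₕSₕ / Σⱼ NⱼSⱼ.
Σ NⱼSⱼ = 5739·460 + 16752·614 + 11619·852 = 2.2825056 × 10^7.
n_{Medium} = 978·16752·614 / (2.2825056 × 10^7) = 440.7.

440.7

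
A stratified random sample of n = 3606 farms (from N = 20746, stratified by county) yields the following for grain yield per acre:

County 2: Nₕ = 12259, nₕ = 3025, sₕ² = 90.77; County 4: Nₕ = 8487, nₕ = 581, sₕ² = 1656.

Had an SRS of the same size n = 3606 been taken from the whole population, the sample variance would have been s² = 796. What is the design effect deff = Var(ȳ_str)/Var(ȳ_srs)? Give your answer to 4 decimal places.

Var(ȳ_str) = Σ Wₕ²(1−fₕ)sₕ²/nₕ with Wₕ = Nₕ/20746:
  County 2: (12259/20746)²·(1−3025/12259)·90.77/3025 = 0.0078921099
  County 4: (8487/20746)²·(1−581/8487)·1656/581 = 0.44435131
  → Var(ȳ_str) = 0.45224342.
Var(ȳ_srs) = (1 − 3606/20746)·796/3606 = 0.18237436.
deff = 0.45224342 / 0.18237436 = 2.4798.

2.4798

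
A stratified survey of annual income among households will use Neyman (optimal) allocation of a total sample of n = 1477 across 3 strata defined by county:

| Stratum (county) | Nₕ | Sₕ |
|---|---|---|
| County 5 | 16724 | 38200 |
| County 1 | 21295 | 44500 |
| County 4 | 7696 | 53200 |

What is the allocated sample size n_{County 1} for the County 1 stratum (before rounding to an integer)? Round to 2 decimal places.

701.26

Neyman allocation: nₕ = n·NₕSₕ / Σⱼ NⱼSⱼ.
Σ NⱼSⱼ = 16724·38200 + 21295·44500 + 7696·53200 = 1.9959115 × 10^9.
n_{County 1} = 1477·21295·44500 / (1.9959115 × 10^9) = 701.26.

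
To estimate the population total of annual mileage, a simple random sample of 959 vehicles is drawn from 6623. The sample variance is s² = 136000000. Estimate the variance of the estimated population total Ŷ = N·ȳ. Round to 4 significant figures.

5.320 × 10^12

Var(Ŷ) = N²·Var(ȳ) = N²·(1 − n/N)·s²/n.
f = 959/6623 = 0.14479843; Var(ȳ) = 0.85520157·136000000/959 = 121279.89.
Var(Ŷ) = 6623² · 121279.89 = 5.3198367 × 10^12.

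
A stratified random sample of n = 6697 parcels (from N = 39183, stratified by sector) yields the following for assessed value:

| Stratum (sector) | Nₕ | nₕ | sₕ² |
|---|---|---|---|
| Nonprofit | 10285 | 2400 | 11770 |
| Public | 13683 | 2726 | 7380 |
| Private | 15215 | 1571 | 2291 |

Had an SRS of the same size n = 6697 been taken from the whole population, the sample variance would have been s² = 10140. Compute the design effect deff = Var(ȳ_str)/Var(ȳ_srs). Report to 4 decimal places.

Var(ȳ_str) = Σ Wₕ²(1−fₕ)sₕ²/nₕ with Wₕ = Nₕ/39183:
  Nonprofit: (10285/39183)²·(1−2400/10285)·11770/2400 = 0.25904538
  Public: (13683/39183)²·(1−2726/13683)·7380/2726 = 0.26436754
  Private: (15215/39183)²·(1−1571/15215)·2291/1571 = 0.19718197
  → Var(ȳ_str) = 0.72059489.
Var(ȳ_srs) = (1 − 6697/39183)·10140/6697 = 1.2553251.
deff = 0.72059489 / 1.2553251 = 0.5740.

0.5740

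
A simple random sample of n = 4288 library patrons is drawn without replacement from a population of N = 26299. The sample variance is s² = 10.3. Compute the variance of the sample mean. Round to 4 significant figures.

0.002010

Under SRS without replacement, Var(ȳ) = (1 − f)·s²/n with f = n/N = 4288/26299 = 0.16304802.
Var(ȳ) = (1 − 0.16304802)·10.3/4288 = 0.83695198·0.0024020522 = 0.0020104024.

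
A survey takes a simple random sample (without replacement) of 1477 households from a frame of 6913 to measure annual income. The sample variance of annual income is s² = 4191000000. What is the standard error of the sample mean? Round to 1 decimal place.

Under SRS without replacement, Var(ȳ) = (1 − f)·s²/n with f = n/N = 1477/6913 = 0.21365543.
Var(ȳ) = (1 − 0.21365543)·4191000000/1477 = 0.78634457·2.8375085 × 10^6 = 2.2312594 × 10^6.
SE(ȳ) = √(2.2312594 × 10^6) = 1493.7.

1493.7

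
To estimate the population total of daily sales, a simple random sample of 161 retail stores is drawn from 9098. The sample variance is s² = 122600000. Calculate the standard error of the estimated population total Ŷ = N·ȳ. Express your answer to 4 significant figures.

Var(Ŷ) = N²·Var(ȳ) = N²·(1 − n/N)·s²/n.
f = 161/9098 = 0.01769620; Var(ȳ) = 0.98230380·122600000/161 = 748015.19.
Var(Ŷ) = 9098² · 748015.19 = 6.1915913 × 10^13.
SE(Ŷ) = √(6.1915913 × 10^13) = 7.869 × 10^6.

7.869 × 10^6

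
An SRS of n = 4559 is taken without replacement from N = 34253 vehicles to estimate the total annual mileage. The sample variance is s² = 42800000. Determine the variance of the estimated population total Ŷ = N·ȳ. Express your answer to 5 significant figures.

9.5486 × 10^12

Var(Ŷ) = N²·Var(ȳ) = N²·(1 − n/N)·s²/n.
f = 4559/34253 = 0.13309783; Var(ȳ) = 0.86690217·42800000/4559 = 8138.4981.
Var(Ŷ) = 34253² · 8138.4981 = 9.5486395 × 10^12.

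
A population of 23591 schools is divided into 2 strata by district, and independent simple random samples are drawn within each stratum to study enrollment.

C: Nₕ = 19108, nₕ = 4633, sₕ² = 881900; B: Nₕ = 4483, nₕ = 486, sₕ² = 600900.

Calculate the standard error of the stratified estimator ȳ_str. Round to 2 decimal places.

Var(ȳ_str) = Σₕ Wₕ²(1 − fₕ)sₕ²/nₕ with Wₕ = Nₕ/N, N = 23591.
C: Wₕ = 0.80996990; term = 0.80996990²·(1 − 0.24246389)·881900/4633 = 94.601527.
B: Wₕ = 0.19003010; term = 0.19003010²·(1 − 0.10840955)·600900/486 = 39.808528.
Sum = 134.41006.
SE = √(134.41006) = 11.59.

11.59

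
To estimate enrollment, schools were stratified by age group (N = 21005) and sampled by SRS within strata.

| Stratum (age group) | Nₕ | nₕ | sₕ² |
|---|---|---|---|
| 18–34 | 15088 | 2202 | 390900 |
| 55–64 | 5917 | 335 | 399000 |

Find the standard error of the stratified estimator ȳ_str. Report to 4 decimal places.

12.9378

Var(ȳ_str) = Σₕ Wₕ²(1 − fₕ)sₕ²/nₕ with Wₕ = Nₕ/N, N = 21005.
18–34: Wₕ = 0.71830517; term = 0.71830517²·(1 − 0.14594380)·390900/2202 = 78.2263.
55–64: Wₕ = 0.28169483; term = 0.28169483²·(1 − 0.05661653)·399000/335 = 89.160833.
Sum = 167.38713.
SE = √(167.38713) = 12.9378.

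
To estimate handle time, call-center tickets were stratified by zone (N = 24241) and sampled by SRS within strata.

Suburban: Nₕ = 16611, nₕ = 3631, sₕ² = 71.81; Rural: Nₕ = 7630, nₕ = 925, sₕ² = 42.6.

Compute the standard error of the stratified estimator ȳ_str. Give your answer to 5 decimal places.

0.10614

Var(ȳ_str) = Σₕ Wₕ²(1 − fₕ)sₕ²/nₕ with Wₕ = Nₕ/N, N = 24241.
Suburban: Wₕ = 0.68524401; term = 0.68524401²·(1 − 0.21859009)·71.81/3631 = 0.0072565148.
Rural: Wₕ = 0.31475599; term = 0.31475599²·(1 − 0.12123198)·42.6/925 = 0.0040094991.
Sum = 0.011266014.
SE = √(0.011266014) = 0.10614.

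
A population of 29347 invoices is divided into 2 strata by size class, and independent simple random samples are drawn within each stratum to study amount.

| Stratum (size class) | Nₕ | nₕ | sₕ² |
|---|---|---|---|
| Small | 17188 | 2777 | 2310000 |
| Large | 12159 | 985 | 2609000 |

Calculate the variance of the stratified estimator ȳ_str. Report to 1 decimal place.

657.1

Var(ȳ_str) = Σₕ Wₕ²(1 − fₕ)sₕ²/nₕ with Wₕ = Nₕ/N, N = 29347.
Small: Wₕ = 0.58568167; term = 0.58568167²·(1 − 0.16156621)·2310000/2777 = 239.23689.
Large: Wₕ = 0.41431833; term = 0.41431833²·(1 − 0.08100995)·2609000/985 = 417.84667.
Sum = 657.08356.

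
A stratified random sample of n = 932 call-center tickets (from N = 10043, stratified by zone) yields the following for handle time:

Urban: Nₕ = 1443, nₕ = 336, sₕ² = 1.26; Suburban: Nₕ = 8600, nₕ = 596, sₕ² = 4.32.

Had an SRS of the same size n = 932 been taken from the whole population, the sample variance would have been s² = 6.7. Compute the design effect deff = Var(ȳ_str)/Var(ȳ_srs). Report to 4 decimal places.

0.7676

Var(ȳ_str) = Σ Wₕ²(1−fₕ)sₕ²/nₕ with Wₕ = Nₕ/10043:
  Urban: (1443/10043)²·(1−336/1443)·1.26/336 = 5.939068 × 10^-5
  Suburban: (8600/10043)²·(1−596/8600)·4.32/596 = 0.0049467059
  → Var(ȳ_str) = 0.0050060966.
Var(ȳ_srs) = (1 − 932/10043)·6.7/932 = 0.0065217099.
deff = 0.0050060966 / 0.0065217099 = 0.7676.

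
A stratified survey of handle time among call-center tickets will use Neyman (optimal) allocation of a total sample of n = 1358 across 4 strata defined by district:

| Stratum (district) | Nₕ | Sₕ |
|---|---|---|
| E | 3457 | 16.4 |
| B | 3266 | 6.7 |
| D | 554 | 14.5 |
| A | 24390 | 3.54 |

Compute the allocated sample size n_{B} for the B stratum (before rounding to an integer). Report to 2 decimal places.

171.82

Neyman allocation: nₕ = n·NₕSₕ / Σⱼ NⱼSⱼ.
Σ NⱼSⱼ = 3457·16.4 + 3266·6.7 + 554·14.5 + 24390·3.54 = 172950.6.
n_{B} = 1358·3266·6.7 / 172950.6 = 171.82.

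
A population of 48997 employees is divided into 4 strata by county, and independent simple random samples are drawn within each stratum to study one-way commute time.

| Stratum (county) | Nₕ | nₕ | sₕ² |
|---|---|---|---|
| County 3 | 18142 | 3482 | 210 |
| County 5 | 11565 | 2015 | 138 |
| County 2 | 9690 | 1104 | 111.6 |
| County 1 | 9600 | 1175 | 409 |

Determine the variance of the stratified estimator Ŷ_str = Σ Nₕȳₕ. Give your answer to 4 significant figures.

6.017 × 10^7

Var(Ŷ_str) = Σₕ Nₕ²(1 − fₕ)sₕ²/nₕ.
County 3: 18142²·(1 − 3482/18142)·210/3482 = 1.6040196 × 10^7.
County 5: 11565²·(1 − 2015/11565)·138/2015 = 7.5640266 × 10^6.
County 2: 9690²·(1 − 1104/9690)·111.6/1104 = 8.410267 × 10^6.
County 1: 9600²·(1 − 1175/9600)·409/1175 = 2.8153123 × 10^7.
Sum = 6.0167613 × 10^7.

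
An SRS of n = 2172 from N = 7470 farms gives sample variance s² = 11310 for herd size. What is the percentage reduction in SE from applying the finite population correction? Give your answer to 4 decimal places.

f = n/N = 2172/7470 = 0.29076305.
SE_no-fpc = √(s²/n) = 2.2819251; SE_fpc = √((1−f)s²/n) = 1.9217508.
Ratio = √(1−f) = 0.84216207. Reduction = 100·(1 − 0.84216207) = 15.7838%.

15.7838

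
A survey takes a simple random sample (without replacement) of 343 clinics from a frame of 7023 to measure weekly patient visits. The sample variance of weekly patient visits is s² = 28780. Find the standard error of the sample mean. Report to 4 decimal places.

8.9336

Under SRS without replacement, Var(ȳ) = (1 − f)·s²/n with f = n/N = 343/7023 = 0.04883953.
Var(ȳ) = (1 − 0.04883953)·28780/343 = 0.95116047·83.906706 = 79.808742.
SE(ȳ) = √(79.808742) = 8.9336.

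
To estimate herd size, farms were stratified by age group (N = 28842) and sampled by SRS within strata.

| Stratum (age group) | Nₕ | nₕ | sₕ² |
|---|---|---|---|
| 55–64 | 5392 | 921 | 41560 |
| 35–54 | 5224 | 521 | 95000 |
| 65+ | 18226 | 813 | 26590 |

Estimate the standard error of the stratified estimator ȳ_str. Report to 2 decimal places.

4.38

Var(ȳ_str) = Σₕ Wₕ²(1 − fₕ)sₕ²/nₕ with Wₕ = Nₕ/N, N = 28842.
55–64: Wₕ = 0.18694959; term = 0.18694959²·(1 − 0.17080861)·41560/921 = 1.3077349.
35–54: Wₕ = 0.18112475; term = 0.18112475²·(1 − 0.09973201)·95000/521 = 5.3853419.
65+: Wₕ = 0.63192566; term = 0.63192566²·(1 − 0.04460661)·26590/813 = 12.477915.
Sum = 19.170992.
SE = √(19.170992) = 4.38.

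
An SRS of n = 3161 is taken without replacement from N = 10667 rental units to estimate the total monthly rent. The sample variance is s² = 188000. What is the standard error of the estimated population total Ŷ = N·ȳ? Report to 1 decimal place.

69006.8

Var(Ŷ) = N²·Var(ȳ) = N²·(1 − n/N)·s²/n.
f = 3161/10667 = 0.29633449; Var(ȳ) = 0.70366551·188000/3161 = 41.8504.
Var(Ŷ) = 10667² · 41.8504 = 4.7619431 × 10^9.
SE(Ŷ) = √(4.7619431 × 10^9) = 69006.8.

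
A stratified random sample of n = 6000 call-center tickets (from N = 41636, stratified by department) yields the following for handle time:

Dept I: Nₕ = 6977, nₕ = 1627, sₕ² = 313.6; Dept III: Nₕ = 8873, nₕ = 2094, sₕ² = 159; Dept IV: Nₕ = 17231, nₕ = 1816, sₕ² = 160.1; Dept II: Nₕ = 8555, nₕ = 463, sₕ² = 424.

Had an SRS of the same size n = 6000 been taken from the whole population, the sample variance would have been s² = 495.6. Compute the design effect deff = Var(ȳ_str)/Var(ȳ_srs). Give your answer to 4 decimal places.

Var(ȳ_str) = Σ Wₕ²(1−fₕ)sₕ²/nₕ with Wₕ = Nₕ/41636:
  Dept I: (6977/41636)²·(1−1627/6977)·313.6/1627 = 0.004150238
  Dept III: (8873/41636)²·(1−2094/8873)·159/2094 = 0.0026346235
  Dept IV: (17231/41636)²·(1−1816/17231)·160.1/1816 = 0.013508014
  Dept II: (8555/41636)²·(1−463/8555)·424/463 = 0.036569814
  → Var(ȳ_str) = 0.05686269.
Var(ȳ_srs) = (1 − 6000/41636)·495.6/6000 = 0.070696839.
deff = 0.05686269 / 0.070696839 = 0.8043.

0.8043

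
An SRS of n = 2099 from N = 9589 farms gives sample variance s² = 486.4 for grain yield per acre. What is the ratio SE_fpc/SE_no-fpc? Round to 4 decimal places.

f = n/N = 2099/9589 = 0.21889665.
SE_no-fpc = √(s²/n) = 0.48138279; SE_fpc = √((1−f)s²/n) = 0.42544636.
Ratio = √(1−f) = 0.88380051.

0.8838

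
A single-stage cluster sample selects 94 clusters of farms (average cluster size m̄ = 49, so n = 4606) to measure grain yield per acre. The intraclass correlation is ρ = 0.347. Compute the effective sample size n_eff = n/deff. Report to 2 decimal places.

260.87

deff = 1 + (49 − 1)·0.347 = 1 + 16.656 = 17.656.
n_eff = 4606 / 17.656 = 260.87.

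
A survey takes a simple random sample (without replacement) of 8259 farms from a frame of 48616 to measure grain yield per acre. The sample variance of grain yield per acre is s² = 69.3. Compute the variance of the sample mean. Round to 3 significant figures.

Under SRS without replacement, Var(ȳ) = (1 − f)·s²/n with f = n/N = 8259/48616 = 0.16988234.
Var(ȳ) = (1 − 0.16988234)·69.3/8259 = 0.83011766·0.0083908463 = 0.0069653897.

0.00697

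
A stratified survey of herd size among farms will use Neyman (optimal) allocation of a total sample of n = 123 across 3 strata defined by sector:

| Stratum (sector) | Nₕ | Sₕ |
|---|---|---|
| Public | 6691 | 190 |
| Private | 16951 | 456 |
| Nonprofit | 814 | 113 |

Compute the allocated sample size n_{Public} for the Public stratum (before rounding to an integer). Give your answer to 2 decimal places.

17.20

Neyman allocation: nₕ = n·NₕSₕ / Σⱼ NⱼSⱼ.
Σ NⱼSⱼ = 6691·190 + 16951·456 + 814·113 = 9.092928 × 10^6.
n_{Public} = 123·6691·190 / (9.092928 × 10^6) = 17.20.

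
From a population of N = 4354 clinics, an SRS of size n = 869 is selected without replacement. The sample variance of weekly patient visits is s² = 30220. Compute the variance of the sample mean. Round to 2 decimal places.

27.83

Under SRS without replacement, Var(ȳ) = (1 − f)·s²/n with f = n/N = 869/4354 = 0.19958659.
Var(ȳ) = (1 − 0.19958659)·30220/869 = 0.80041341·34.775604 = 27.83486.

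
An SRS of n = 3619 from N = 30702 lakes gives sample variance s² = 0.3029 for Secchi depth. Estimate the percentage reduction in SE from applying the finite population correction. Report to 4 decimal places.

f = n/N = 3619/30702 = 0.11787506.
SE_no-fpc = √(s²/n) = 0.0091486149; SE_fpc = √((1−f)s²/n) = 0.0085925169.
Ratio = √(1−f) = 0.93921507. Reduction = 100·(1 − 0.93921507) = 6.0785%.

6.0785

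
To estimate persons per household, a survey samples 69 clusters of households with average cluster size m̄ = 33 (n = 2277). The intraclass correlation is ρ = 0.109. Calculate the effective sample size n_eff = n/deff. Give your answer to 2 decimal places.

deff = 1 + (33 − 1)·0.109 = 1 + 3.488 = 4.488.
n_eff = 2277 / 4.488 = 507.35.

507.35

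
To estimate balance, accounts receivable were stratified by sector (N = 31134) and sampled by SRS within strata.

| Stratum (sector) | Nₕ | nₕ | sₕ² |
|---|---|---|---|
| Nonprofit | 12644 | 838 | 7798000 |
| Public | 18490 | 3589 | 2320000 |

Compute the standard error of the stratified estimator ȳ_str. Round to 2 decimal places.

Var(ȳ_str) = Σₕ Wₕ²(1 − fₕ)sₕ²/nₕ with Wₕ = Nₕ/N, N = 31134.
Nonprofit: Wₕ = 0.40611550; term = 0.40611550²·(1 − 0.06627649)·7798000/838 = 1433.0345.
Public: Wₕ = 0.59388450; term = 0.59388450²·(1 − 0.19410492)·2320000/3589 = 183.73716.
Sum = 1616.7717.
SE = √(1616.7717) = 40.21.

40.21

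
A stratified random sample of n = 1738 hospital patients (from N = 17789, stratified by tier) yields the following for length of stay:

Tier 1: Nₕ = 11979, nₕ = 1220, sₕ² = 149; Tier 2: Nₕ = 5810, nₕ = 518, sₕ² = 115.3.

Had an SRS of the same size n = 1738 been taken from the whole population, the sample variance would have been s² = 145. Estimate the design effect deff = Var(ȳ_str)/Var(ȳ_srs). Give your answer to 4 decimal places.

0.9481

Var(ȳ_str) = Σ Wₕ²(1−fₕ)sₕ²/nₕ with Wₕ = Nₕ/17789:
  Tier 1: (11979/17789)²·(1−1220/11979)·149/1220 = 0.049741152
  Tier 2: (5810/17789)²·(1−518/5810)·115.3/518 = 0.021626809
  → Var(ȳ_str) = 0.071367961.
Var(ȳ_srs) = (1 − 1738/17789)·145/1738 = 0.075278124.
deff = 0.071367961 / 0.075278124 = 0.9481.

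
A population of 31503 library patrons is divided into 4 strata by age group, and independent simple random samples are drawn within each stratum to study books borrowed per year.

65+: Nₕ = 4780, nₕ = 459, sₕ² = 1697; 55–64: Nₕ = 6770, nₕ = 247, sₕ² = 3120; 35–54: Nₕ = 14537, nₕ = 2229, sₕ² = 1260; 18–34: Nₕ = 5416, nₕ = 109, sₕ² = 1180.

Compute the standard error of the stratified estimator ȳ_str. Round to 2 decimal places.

1.03

Var(ȳ_str) = Σₕ Wₕ²(1 − fₕ)sₕ²/nₕ with Wₕ = Nₕ/N, N = 31503.
65+: Wₕ = 0.15173158; term = 0.15173158²·(1 − 0.09602510)·1697/459 = 0.076944484.
55–64: Wₕ = 0.21490017; term = 0.21490017²·(1 − 0.03648449)·3120/247 = 0.5620693.
35–54: Wₕ = 0.46144812; term = 0.46144812²·(1 − 0.15333287)·1260/2229 = 0.1019105.
18–34: Wₕ = 0.17192013; term = 0.17192013²·(1 − 0.02012555)·1180/109 = 0.31353023.
Sum = 1.0544545.
SE = √(1.0544545) = 1.03.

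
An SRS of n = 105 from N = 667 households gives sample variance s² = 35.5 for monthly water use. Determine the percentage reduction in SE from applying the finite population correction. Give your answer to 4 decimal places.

8.2079

f = n/N = 105/667 = 0.15742129.
SE_no-fpc = √(s²/n) = 0.58145958; SE_fpc = √((1−f)s²/n) = 0.53373388.
Ratio = √(1−f) = 0.91792086. Reduction = 100·(1 − 0.91792086) = 8.2079%.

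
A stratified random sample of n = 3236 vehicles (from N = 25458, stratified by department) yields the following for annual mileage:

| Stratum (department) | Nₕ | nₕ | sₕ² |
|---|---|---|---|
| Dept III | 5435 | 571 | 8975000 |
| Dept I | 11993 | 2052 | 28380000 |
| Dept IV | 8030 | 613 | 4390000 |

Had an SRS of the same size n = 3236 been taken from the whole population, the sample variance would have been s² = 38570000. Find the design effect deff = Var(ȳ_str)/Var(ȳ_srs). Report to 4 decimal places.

0.3694

Var(ȳ_str) = Σ Wₕ²(1−fₕ)sₕ²/nₕ with Wₕ = Nₕ/25458:
  Dept III: (5435/25458)²·(1−571/5435)·8975000/571 = 641.12528
  Dept I: (11993/25458)²·(1−2052/11993)·28380000/2052 = 2544.1598
  Dept IV: (8030/25458)²·(1−613/8030)·4390000/613 = 658.11124
  → Var(ȳ_str) = 3843.3963.
Var(ȳ_srs) = (1 − 3236/25458)·38570000/3236 = 10403.991.
deff = 3843.3963 / 10403.991 = 0.3694.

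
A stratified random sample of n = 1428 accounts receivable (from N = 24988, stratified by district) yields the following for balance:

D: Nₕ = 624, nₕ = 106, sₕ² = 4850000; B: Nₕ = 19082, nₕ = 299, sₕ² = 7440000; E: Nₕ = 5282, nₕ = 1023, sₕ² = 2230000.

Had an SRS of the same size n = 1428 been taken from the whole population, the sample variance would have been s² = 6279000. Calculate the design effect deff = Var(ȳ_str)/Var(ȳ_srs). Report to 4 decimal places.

Var(ȳ_str) = Σ Wₕ²(1−fₕ)sₕ²/nₕ with Wₕ = Nₕ/24988:
  D: (624/24988)²·(1−106/624)·4850000/106 = 23.685755
  B: (19082/24988)²·(1−299/19082)·7440000/299 = 14283.269
  E: (5282/24988)²·(1−1023/5282)·2230000/1023 = 78.536632
  → Var(ȳ_str) = 14385.491.
Var(ȳ_srs) = (1 − 1428/24988)·6279000/1428 = 4145.7782.
deff = 14385.491 / 4145.7782 = 3.4699.

3.4699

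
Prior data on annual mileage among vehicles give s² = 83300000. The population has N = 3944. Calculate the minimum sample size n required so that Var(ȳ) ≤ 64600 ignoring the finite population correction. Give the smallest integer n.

1290

Without fpc, n₀ = s²/D = 83300000/64600 = 1289.4737.
Rounding up, n = 1290.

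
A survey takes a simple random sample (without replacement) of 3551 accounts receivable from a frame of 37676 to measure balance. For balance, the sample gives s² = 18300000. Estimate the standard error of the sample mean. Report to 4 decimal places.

68.3210

Under SRS without replacement, Var(ȳ) = (1 − f)·s²/n with f = n/N = 3551/37676 = 0.09425098.
Var(ȳ) = (1 − 0.09425098)·18300000/3551 = 0.90574902·5153.4779 = 4667.7575.
SE(ȳ) = √(4667.7575) = 68.3210.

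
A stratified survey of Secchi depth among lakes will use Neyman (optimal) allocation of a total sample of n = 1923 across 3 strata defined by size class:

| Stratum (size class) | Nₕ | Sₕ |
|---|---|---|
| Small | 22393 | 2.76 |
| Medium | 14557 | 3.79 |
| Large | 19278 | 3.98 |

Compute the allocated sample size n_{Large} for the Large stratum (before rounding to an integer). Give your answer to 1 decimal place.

Neyman allocation: nₕ = n·NₕSₕ / Σⱼ NⱼSⱼ.
Σ NⱼSⱼ = 22393·2.76 + 14557·3.79 + 19278·3.98 = 193702.15.
n_{Large} = 1923·19278·3.98 / 193702.15 = 761.7.

761.7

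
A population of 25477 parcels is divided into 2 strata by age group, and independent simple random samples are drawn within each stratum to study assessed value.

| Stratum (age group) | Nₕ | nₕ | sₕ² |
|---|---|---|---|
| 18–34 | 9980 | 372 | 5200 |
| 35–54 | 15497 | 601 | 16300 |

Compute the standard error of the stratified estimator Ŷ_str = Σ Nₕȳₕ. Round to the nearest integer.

87185

Var(Ŷ_str) = Σₕ Nₕ²(1 − fₕ)sₕ²/nₕ.
18–34: 9980²·(1 − 372/9980)·5200/372 = 1.3403677 × 10^9.
35–54: 15497²·(1 − 601/15497)·16300/601 = 6.2608086 × 10^9.
Sum = 7.6011763 × 10^9.
SE = √(7.6011763 × 10^9) = 87185.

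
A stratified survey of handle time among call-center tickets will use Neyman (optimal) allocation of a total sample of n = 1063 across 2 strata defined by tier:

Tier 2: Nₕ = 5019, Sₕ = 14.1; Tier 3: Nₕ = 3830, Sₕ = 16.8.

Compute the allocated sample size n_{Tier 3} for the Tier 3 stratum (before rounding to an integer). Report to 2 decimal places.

Neyman allocation: nₕ = n·NₕSₕ / Σⱼ NⱼSⱼ.
Σ NⱼSⱼ = 5019·14.1 + 3830·16.8 = 135111.9.
n_{Tier 3} = 1063·3830·16.8 / 135111.9 = 506.23.

506.23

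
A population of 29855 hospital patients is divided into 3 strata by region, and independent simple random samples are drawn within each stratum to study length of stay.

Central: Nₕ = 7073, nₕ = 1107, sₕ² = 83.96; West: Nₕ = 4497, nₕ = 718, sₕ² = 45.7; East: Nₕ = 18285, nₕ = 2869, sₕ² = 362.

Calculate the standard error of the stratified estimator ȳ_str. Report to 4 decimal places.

0.2114

Var(ȳ_str) = Σₕ Wₕ²(1 − fₕ)sₕ²/nₕ with Wₕ = Nₕ/N, N = 29855.
Central: Wₕ = 0.23691174; term = 0.23691174²·(1 − 0.15651067)·83.96/1107 = 0.0035906871.
West: Wₕ = 0.15062804; term = 0.15062804²·(1 − 0.15966200)·45.7/718 = 0.0012135492.
East: Wₕ = 0.61246022; term = 0.61246022²·(1 − 0.15690457)·362/2869 = 0.039903458.
Sum = 0.044707694.
SE = √(0.044707694) = 0.2114.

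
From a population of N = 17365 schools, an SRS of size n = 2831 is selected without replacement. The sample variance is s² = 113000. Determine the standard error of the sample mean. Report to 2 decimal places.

Under SRS without replacement, Var(ȳ) = (1 − f)·s²/n with f = n/N = 2831/17365 = 0.16302908.
Var(ȳ) = (1 − 0.16302908)·113000/2831 = 0.83697092·39.915224 = 33.407882.
SE(ȳ) = √(33.407882) = 5.78.

5.78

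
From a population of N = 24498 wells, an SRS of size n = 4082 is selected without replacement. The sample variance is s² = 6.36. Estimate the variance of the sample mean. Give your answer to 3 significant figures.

Under SRS without replacement, Var(ȳ) = (1 − f)·s²/n with f = n/N = 4082/24498 = 0.16662585.
Var(ȳ) = (1 − 0.16662585)·6.36/4082 = 0.83337415·0.0015580598 = 0.0012984467.

0.00130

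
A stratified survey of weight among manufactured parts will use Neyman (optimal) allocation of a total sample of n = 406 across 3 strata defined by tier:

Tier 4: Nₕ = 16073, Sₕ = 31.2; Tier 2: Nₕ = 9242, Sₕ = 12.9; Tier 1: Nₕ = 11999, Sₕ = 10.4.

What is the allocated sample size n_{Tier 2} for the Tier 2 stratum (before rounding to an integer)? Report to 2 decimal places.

64.93

Neyman allocation: nₕ = n·NₕSₕ / Σⱼ NⱼSⱼ.
Σ NⱼSⱼ = 16073·31.2 + 9242·12.9 + 11999·10.4 = 745489.
n_{Tier 2} = 406·9242·12.9 / 745489 = 64.93.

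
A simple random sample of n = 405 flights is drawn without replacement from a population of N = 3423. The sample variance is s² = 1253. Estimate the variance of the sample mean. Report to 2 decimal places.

Under SRS without replacement, Var(ȳ) = (1 − f)·s²/n with f = n/N = 405/3423 = 0.11831727.
Var(ȳ) = (1 − 0.11831727)·1253/405 = 0.88168273·3.0938272 = 2.727774.

2.73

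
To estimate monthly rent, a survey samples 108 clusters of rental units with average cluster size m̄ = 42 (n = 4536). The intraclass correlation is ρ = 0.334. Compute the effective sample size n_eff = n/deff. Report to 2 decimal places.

308.70

deff = 1 + (42 − 1)·0.334 = 1 + 13.694 = 14.694.
n_eff = 4536 / 14.694 = 308.70.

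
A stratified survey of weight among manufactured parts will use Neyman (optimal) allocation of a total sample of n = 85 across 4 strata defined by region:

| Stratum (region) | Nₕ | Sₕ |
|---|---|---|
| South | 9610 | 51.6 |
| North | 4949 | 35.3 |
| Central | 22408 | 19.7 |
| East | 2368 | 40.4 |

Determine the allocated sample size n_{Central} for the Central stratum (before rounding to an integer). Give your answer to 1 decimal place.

31.1

Neyman allocation: nₕ = n·NₕSₕ / Σⱼ NⱼSⱼ.
Σ NⱼSⱼ = 9610·51.6 + 4949·35.3 + 22408·19.7 + 2368·40.4 = 1.2076805 × 10^6.
n_{Central} = 85·22408·19.7 / (1.2076805 × 10^6) = 31.1.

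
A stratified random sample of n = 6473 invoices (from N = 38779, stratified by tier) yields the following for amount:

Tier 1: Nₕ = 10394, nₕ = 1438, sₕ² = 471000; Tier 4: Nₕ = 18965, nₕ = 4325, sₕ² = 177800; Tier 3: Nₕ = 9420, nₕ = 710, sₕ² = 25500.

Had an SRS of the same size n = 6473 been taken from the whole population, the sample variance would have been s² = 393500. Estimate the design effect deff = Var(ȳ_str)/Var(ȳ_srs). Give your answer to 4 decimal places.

Var(ȳ_str) = Σ Wₕ²(1−fₕ)sₕ²/nₕ with Wₕ = Nₕ/38779:
  Tier 1: (10394/38779)²·(1−1438/10394)·471000/1438 = 20.275221
  Tier 4: (18965/38779)²·(1−4325/18965)·177800/4325 = 7.5900801
  Tier 3: (9420/38779)²·(1−710/9420)·25500/710 = 1.959556
  → Var(ȳ_str) = 29.824857.
Var(ȳ_srs) = (1 − 6473/38779)·393500/6473 = 50.643733.
deff = 29.824857 / 50.643733 = 0.5889.

0.5889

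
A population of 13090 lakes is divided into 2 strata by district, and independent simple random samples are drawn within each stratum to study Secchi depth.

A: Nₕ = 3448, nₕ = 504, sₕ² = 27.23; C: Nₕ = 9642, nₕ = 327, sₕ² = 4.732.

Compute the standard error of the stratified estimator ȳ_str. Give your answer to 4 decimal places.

0.1039

Var(ȳ_str) = Σₕ Wₕ²(1 − fₕ)sₕ²/nₕ with Wₕ = Nₕ/N, N = 13090.
A: Wₕ = 0.26340718; term = 0.26340718²·(1 − 0.14617169)·27.23/504 = 0.0032006846.
C: Wₕ = 0.73659282; term = 0.73659282²·(1 − 0.03391413)·4.732/327 = 0.0075852112.
Sum = 0.010785896.
SE = √(0.010785896) = 0.1039.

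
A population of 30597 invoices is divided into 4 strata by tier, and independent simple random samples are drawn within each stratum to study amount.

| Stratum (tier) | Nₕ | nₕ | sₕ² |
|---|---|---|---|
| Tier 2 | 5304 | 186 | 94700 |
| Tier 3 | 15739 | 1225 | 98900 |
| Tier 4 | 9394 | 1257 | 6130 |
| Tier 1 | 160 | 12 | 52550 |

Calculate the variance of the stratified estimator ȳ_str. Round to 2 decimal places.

34.97

Var(ȳ_str) = Σₕ Wₕ²(1 − fₕ)sₕ²/nₕ with Wₕ = Nₕ/N, N = 30597.
Tier 2: Wₕ = 0.17335033; term = 0.17335033²·(1 − 0.03506787)·94700/186 = 14.76329.
Tier 3: Wₕ = 0.51439684; term = 0.51439684²·(1 − 0.07783214)·98900/1225 = 19.700024.
Tier 4: Wₕ = 0.30702356; term = 0.30702356²·(1 − 0.13380881)·6130/1257 = 0.39818269.
Tier 1: Wₕ = 0.00522927; term = 0.00522927²·(1 − 0.07500000)·52550/12 = 0.1107683.
Sum = 34.972265.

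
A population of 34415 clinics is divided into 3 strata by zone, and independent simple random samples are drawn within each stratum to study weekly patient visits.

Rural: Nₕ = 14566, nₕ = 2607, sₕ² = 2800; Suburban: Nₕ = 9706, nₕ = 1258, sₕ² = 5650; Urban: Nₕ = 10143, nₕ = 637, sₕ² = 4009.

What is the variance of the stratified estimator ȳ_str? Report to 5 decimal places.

Var(ȳ_str) = Σₕ Wₕ²(1 − fₕ)sₕ²/nₕ with Wₕ = Nₕ/N, N = 34415.
Rural: Wₕ = 0.42324568; term = 0.42324568²·(1 − 0.17897844)·2800/2607 = 0.15796345.
Suburban: Wₕ = 0.28202819; term = 0.28202819²·(1 − 0.12961055)·5650/1258 = 0.31093274.
Urban: Wₕ = 0.29472614; term = 0.29472614²·(1 − 0.06280193)·4009/637 = 0.51234831.
Sum = 0.9812445.

0.98124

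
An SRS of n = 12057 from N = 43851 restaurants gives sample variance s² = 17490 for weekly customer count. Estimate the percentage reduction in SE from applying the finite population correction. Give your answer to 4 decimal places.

14.8504

f = n/N = 12057/43851 = 0.27495382.
SE_no-fpc = √(s²/n) = 1.2044126; SE_fpc = √((1−f)s²/n) = 1.025553.
Ratio = √(1−f) = 0.85149644. Reduction = 100·(1 − 0.85149644) = 14.8504%.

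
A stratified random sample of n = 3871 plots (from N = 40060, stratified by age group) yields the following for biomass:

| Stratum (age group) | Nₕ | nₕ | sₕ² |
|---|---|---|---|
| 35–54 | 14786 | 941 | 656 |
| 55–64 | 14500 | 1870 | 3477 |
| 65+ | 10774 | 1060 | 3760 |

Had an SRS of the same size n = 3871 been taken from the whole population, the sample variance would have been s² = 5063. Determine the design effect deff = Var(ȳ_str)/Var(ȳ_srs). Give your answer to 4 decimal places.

Var(ȳ_str) = Σ Wₕ²(1−fₕ)sₕ²/nₕ with Wₕ = Nₕ/40060:
  35–54: (14786/40060)²·(1−941/14786)·656/941 = 0.08892748
  55–64: (14500/40060)²·(1−1870/14500)·3477/1870 = 0.21218396
  65+: (10774/40060)²·(1−1060/10774)·3760/1060 = 0.23133171
  → Var(ȳ_str) = 0.53244315.
Var(ȳ_srs) = (1 − 3871/40060)·5063/3871 = 1.1815453.
deff = 0.53244315 / 1.1815453 = 0.4506.

0.4506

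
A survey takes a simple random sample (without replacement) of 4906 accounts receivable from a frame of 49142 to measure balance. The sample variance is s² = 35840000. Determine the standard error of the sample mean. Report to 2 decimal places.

Under SRS without replacement, Var(ȳ) = (1 − f)·s²/n with f = n/N = 4906/49142 = 0.09983314.
Var(ȳ) = (1 − 0.09983314)·35840000/4906 = 0.90016686·7305.3404 = 6576.0254.
SE(ȳ) = √(6576.0254) = 81.09.

81.09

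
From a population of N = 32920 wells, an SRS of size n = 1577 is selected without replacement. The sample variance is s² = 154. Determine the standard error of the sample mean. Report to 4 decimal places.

0.3049

Under SRS without replacement, Var(ȳ) = (1 − f)·s²/n with f = n/N = 1577/32920 = 0.04790401.
Var(ȳ) = (1 − 0.04790401)·154/1577 = 0.95209599·0.097653773 = 0.092975766.
SE(ȳ) = √(0.092975766) = 0.3049.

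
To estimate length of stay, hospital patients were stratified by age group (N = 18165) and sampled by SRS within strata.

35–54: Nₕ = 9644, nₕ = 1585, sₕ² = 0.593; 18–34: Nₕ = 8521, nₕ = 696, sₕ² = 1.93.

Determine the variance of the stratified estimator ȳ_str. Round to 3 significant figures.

6.48 × 10^-4

Var(ȳ_str) = Σₕ Wₕ²(1 − fₕ)sₕ²/nₕ with Wₕ = Nₕ/N, N = 18165.
35–54: Wₕ = 0.53091109; term = 0.53091109²·(1 − 0.16435089)·0.593/1585 = 8.8123752 × 10^-5.
18–34: Wₕ = 0.46908891; term = 0.46908891²·(1 − 0.08168055)·1.93/696 = 5.6034071 × 10^-4.
Sum = 6.4846446 × 10^-4.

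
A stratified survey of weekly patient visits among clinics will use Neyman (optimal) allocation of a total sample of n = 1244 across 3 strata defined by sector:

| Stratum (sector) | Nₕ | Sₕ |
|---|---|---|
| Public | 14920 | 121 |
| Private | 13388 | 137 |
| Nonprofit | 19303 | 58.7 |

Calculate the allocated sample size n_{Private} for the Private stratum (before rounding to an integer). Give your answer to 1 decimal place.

478.1

Neyman allocation: nₕ = n·NₕSₕ / Σⱼ NⱼSⱼ.
Σ NⱼSⱼ = 14920·121 + 13388·137 + 19303·58.7 = 4.7725621 × 10^6.
n_{Private} = 1244·13388·137 / (4.7725621 × 10^6) = 478.1.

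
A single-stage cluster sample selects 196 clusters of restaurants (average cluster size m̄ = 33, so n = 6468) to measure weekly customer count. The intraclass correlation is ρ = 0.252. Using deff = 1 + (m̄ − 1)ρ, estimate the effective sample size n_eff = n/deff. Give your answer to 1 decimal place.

713.6

deff = 1 + (33 − 1)·0.252 = 1 + 8.064 = 9.064.
n_eff = 6468 / 9.064 = 713.6.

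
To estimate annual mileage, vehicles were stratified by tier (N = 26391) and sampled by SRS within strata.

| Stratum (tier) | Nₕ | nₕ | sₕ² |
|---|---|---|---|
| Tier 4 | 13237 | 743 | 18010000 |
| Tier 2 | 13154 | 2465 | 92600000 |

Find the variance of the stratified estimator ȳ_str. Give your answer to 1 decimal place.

13339.4

Var(ȳ_str) = Σₕ Wₕ²(1 − fₕ)sₕ²/nₕ with Wₕ = Nₕ/N, N = 26391.
Tier 4: Wₕ = 0.50157251; term = 0.50157251²·(1 − 0.05613054)·18010000/743 = 5755.7812.
Tier 2: Wₕ = 0.49842749; term = 0.49842749²·(1 − 0.18739547)·92600000/2465 = 7583.6326.
Sum = 13339.414.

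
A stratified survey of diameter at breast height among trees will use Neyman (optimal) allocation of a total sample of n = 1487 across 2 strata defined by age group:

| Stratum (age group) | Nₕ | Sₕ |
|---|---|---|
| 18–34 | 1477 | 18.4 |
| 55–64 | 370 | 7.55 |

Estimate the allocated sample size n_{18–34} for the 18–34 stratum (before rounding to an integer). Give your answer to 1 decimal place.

Neyman allocation: nₕ = n·NₕSₕ / Σⱼ NⱼSⱼ.
Σ NⱼSⱼ = 1477·18.4 + 370·7.55 = 29970.3.
n_{18–34} = 1487·1477·18.4 / 29970.3 = 1348.4.

1348.4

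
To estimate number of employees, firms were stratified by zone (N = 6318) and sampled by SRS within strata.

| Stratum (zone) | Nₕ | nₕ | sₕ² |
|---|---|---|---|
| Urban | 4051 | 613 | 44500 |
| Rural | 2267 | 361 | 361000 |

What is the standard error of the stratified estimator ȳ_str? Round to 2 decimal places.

Var(ȳ_str) = Σₕ Wₕ²(1 − fₕ)sₕ²/nₕ with Wₕ = Nₕ/N, N = 6318.
Urban: Wₕ = 0.64118392; term = 0.64118392²·(1 − 0.15132066)·44500/613 = 25.328438.
Rural: Wₕ = 0.35881608; term = 0.35881608²·(1 − 0.15924129)·361000/361 = 108.24683.
Sum = 133.57527.
SE = √(133.57527) = 11.56.

11.56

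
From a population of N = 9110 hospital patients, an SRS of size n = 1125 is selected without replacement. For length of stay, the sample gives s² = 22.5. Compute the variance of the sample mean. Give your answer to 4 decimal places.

Under SRS without replacement, Var(ȳ) = (1 − f)·s²/n with f = n/N = 1125/9110 = 0.12349067.
Var(ȳ) = (1 − 0.12349067)·22.5/1125 = 0.87650933·0.02 = 0.017530187.

0.0175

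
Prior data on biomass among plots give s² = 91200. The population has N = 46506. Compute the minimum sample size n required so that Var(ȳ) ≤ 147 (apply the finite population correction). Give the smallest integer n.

Without fpc, n₀ = s²/D = 91200/147 = 620.4082.
With fpc, (1 − n/N)·s²/n ≤ D requires n ≥ n₀/(1 + n₀/N) = 620.4082/(1 + 620.4082/46506) = 612.2407.
Rounding up, n = 613.

613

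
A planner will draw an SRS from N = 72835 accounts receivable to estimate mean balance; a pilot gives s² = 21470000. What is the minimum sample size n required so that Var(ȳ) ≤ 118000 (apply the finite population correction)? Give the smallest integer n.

182

Without fpc, n₀ = s²/D = 21470000/118000 = 181.9492.
With fpc, (1 − n/N)·s²/n ≤ D requires n ≥ n₀/(1 + n₀/N) = 181.9492/(1 + 181.9492/72835) = 181.4958.
Rounding up, n = 182.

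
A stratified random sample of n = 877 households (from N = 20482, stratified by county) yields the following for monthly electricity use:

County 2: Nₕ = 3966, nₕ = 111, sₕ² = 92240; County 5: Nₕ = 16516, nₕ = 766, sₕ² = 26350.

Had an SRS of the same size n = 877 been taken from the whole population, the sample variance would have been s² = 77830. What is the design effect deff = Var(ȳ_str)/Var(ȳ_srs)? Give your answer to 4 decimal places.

Var(ȳ_str) = Σ Wₕ²(1−fₕ)sₕ²/nₕ with Wₕ = Nₕ/20482:
  County 2: (3966/20482)²·(1−111/3966)·92240/111 = 30.285077
  County 5: (16516/20482)²·(1−766/16516)·26350/766 = 21.330084
  → Var(ȳ_str) = 51.615161.
Var(ȳ_srs) = (1 − 877/20482)·77830/877 = 84.945802.
deff = 51.615161 / 84.945802 = 0.6076.

0.6076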